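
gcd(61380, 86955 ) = 5115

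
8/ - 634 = -1+313/317 = - 0.01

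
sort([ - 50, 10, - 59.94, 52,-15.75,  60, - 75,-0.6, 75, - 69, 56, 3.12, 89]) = [  -  75 , - 69, - 59.94, - 50, - 15.75, - 0.6,3.12, 10, 52,56, 60, 75, 89 ] 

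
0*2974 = 0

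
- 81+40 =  - 41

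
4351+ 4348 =8699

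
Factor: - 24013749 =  - 3^1 * 8004583^1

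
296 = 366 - 70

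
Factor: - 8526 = - 2^1*3^1*7^2*29^1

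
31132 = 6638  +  24494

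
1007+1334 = 2341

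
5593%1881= 1831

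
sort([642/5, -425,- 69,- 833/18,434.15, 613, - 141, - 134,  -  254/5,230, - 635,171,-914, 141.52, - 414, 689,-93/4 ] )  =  [ - 914, - 635, - 425,-414, - 141, - 134, - 69, - 254/5, - 833/18,  -  93/4,642/5, 141.52,171,230,434.15,613,689]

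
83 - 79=4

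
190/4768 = 95/2384 = 0.04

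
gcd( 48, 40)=8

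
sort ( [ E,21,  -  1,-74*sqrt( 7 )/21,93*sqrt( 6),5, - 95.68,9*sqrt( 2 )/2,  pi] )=[-95.68, - 74*sqrt(7 )/21, - 1,E, pi, 5,  9 * sqrt (2) /2,21, 93*sqrt( 6 ) ]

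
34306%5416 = 1810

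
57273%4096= 4025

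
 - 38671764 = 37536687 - 76208451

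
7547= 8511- 964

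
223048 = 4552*49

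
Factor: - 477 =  - 3^2 *53^1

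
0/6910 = 0 = 0.00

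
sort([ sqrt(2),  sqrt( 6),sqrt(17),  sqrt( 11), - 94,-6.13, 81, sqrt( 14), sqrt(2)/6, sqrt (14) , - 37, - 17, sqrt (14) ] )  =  [ - 94 , -37, - 17, - 6.13,sqrt( 2 ) /6,sqrt(2 ), sqrt( 6), sqrt(11 ),sqrt( 14),sqrt( 14 ),  sqrt(  14) , sqrt( 17), 81]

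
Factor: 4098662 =2^1*2049331^1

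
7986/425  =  18 + 336/425 = 18.79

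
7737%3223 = 1291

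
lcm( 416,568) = 29536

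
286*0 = 0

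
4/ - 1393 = -1  +  1389/1393=- 0.00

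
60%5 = 0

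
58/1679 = 58/1679 = 0.03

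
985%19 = 16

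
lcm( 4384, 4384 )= 4384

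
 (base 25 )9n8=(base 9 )8457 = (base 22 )CI4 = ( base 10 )6208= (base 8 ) 14100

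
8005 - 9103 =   -  1098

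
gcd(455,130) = 65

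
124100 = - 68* ( - 1825 )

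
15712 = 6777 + 8935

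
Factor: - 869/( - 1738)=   1/2 =2^( - 1 ) 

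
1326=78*17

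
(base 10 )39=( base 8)47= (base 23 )1g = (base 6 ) 103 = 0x27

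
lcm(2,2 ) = 2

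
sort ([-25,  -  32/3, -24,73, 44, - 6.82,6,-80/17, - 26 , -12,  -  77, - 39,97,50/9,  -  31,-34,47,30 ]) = [  -  77, - 39, - 34, - 31,-26, - 25,-24 , - 12, - 32/3,- 6.82 ,- 80/17,  50/9,6,30,44,47,73,97 ]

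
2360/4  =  590= 590.00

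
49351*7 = 345457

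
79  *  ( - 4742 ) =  - 374618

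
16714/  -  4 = -4179 + 1/2 =-4178.50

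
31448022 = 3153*9974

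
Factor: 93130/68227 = 2^1*5^1*67^1*139^1*68227^( - 1 )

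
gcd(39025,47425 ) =175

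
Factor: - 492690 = - 2^1*3^1*5^1*11^1*1493^1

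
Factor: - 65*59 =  - 3835 = - 5^1 * 13^1*59^1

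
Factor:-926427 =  - 3^1*308809^1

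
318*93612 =29768616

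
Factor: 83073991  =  7^1*11^1*13^1 * 37^1*2243^1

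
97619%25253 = 21860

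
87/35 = 87/35 = 2.49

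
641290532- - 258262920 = 899553452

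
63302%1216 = 70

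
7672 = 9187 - 1515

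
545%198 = 149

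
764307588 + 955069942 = 1719377530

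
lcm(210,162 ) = 5670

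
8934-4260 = 4674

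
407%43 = 20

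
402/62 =201/31 = 6.48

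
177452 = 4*44363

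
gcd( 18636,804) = 12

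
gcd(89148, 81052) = 92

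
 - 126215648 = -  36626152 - 89589496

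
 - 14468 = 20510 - 34978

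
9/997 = 9/997 = 0.01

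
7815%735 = 465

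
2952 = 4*738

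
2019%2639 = 2019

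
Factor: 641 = 641^1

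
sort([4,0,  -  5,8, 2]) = [ - 5, 0,2,4,8]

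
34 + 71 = 105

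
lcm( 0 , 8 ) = 0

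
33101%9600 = 4301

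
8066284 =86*93794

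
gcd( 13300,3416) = 28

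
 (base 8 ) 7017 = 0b111000001111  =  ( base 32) 3gf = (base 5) 103344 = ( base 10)3599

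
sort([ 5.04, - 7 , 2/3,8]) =[-7,  2/3,5.04,8]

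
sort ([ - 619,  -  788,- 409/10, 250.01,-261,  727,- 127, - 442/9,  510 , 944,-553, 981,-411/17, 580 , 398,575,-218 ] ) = [ - 788,  -  619, - 553,-261, -218,-127, - 442/9,-409/10,-411/17, 250.01,398,510,575,580, 727,944,  981]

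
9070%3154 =2762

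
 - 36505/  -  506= 72 + 73/506 = 72.14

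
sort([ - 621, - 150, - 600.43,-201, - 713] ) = [- 713,-621,-600.43  , - 201,  -  150 ] 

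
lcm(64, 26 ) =832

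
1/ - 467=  - 1/467 = -0.00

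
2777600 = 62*44800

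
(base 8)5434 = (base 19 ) 7gd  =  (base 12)1790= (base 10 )2844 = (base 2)101100011100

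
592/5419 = 592/5419= 0.11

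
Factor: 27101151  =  3^2*7^1*11^1*39107^1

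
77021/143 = 538 +87/143 = 538.61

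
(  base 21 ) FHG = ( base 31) 78D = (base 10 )6988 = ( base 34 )61I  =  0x1b4c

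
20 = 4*5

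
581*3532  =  2052092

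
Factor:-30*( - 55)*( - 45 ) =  - 74250 = -2^1*3^3*5^3*11^1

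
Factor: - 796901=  - 7^1*113843^1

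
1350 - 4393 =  - 3043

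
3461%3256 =205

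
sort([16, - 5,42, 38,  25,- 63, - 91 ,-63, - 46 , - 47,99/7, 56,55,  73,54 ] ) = [ - 91,-63,- 63,  -  47, - 46, - 5,99/7, 16, 25,  38, 42  ,  54,  55, 56, 73 ] 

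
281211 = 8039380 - 7758169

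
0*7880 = 0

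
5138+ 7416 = 12554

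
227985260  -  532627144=-304641884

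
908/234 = 454/117 = 3.88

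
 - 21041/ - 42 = 500 + 41/42 = 500.98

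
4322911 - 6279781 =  - 1956870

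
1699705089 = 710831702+988873387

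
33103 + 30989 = 64092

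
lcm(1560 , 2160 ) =28080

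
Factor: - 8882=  - 2^1*4441^1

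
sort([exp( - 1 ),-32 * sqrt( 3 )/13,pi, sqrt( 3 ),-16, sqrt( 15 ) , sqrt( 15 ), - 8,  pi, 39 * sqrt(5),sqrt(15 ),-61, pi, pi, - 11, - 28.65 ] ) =[ - 61, - 28.65,- 16, - 11, - 8, - 32*sqrt( 3) /13,exp( - 1),sqrt( 3), pi, pi, pi, pi, sqrt( 15 ),sqrt( 15), sqrt(15 ), 39*sqrt (5)]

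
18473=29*637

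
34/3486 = 17/1743=0.01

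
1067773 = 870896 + 196877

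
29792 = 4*7448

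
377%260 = 117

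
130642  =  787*166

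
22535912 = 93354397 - 70818485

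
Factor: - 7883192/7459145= - 2^3 * 5^ ( - 1)*  281^( - 1 )*5309^ ( - 1 ) * 985399^1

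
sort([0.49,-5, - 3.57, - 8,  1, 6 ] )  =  [ - 8, - 5,- 3.57, 0.49, 1,6]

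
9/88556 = 9/88556 = 0.00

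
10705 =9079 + 1626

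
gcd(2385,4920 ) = 15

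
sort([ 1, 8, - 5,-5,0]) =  [ - 5, - 5,0,1,8] 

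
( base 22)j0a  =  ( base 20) 1306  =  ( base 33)8EW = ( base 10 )9206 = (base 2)10001111110110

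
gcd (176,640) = 16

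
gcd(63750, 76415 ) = 85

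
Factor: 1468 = 2^2*367^1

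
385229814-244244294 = 140985520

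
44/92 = 11/23 = 0.48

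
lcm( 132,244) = 8052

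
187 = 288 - 101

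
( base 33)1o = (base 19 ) 30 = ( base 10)57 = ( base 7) 111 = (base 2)111001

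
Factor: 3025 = 5^2*11^2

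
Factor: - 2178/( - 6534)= 1/3   =  3^ ( - 1) 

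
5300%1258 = 268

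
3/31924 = 3/31924 = 0.00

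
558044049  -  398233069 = 159810980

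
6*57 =342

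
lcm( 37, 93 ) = 3441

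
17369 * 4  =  69476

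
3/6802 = 3/6802 = 0.00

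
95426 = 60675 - -34751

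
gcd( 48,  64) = 16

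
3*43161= 129483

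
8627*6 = 51762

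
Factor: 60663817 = 60663817^1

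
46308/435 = 15436/145 = 106.46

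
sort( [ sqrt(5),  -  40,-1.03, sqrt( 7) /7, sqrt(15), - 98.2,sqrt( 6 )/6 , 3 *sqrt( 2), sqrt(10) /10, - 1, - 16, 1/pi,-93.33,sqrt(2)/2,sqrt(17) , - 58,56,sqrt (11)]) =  [ - 98.2,- 93.33, - 58 , - 40, - 16, - 1.03,  -  1,sqrt(10)/10,1/pi, sqrt( 7) /7,sqrt(6) /6 , sqrt(2)/2,sqrt(5 ),sqrt(11),sqrt( 15 ) , sqrt (17 ), 3*sqrt(2) , 56]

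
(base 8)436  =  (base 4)10132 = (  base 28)A6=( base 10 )286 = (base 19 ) F1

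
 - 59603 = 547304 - 606907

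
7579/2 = 7579/2 = 3789.50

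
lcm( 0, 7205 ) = 0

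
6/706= 3/353 = 0.01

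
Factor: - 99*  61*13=-3^2  *11^1*13^1*61^1 = - 78507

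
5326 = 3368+1958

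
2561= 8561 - 6000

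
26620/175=152+4/35 = 152.11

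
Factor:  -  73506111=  - 3^1*7^1 * 107^1*32713^1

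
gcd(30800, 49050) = 50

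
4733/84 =4733/84 = 56.35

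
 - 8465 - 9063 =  - 17528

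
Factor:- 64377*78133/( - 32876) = 2^( - 2)*3^2*11^1*23^1*311^1*7103^1*8219^(-1 ) =5029968141/32876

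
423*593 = 250839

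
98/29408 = 49/14704 = 0.00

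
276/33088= 69/8272 = 0.01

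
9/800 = 9/800=0.01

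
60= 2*30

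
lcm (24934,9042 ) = 822822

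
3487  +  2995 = 6482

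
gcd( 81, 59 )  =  1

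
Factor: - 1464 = -2^3*3^1*61^1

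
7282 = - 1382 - -8664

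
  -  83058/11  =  -7551+ 3/11 = - 7550.73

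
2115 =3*705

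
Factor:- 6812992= - 2^6*106453^1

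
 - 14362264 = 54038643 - 68400907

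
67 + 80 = 147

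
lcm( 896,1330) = 85120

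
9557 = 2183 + 7374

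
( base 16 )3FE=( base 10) 1022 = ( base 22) 22A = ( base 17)392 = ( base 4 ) 33332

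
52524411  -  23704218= 28820193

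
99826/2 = 49913 = 49913.00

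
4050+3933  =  7983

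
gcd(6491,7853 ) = 1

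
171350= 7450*23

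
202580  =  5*40516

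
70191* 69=4843179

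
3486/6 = 581 = 581.00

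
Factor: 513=3^3*19^1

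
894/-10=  - 447/5 = - 89.40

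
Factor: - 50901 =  -3^1*19^2*47^1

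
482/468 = 1 + 7/234 = 1.03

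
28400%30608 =28400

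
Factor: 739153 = 739153^1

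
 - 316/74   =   - 5 + 27/37=- 4.27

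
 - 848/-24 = 106/3 = 35.33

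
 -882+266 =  - 616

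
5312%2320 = 672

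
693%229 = 6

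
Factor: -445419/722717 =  - 3^6*13^1*47^1*313^ ( - 1 )*2309^( - 1 )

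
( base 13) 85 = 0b1101101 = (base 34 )37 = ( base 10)109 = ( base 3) 11001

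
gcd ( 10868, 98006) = 2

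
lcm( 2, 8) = 8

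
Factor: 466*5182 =2^2 * 233^1*2591^1 = 2414812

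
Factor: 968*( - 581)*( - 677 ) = 2^3*7^1*11^2 * 83^1*677^1 = 380750216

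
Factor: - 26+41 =3^1*5^1 = 15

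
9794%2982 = 848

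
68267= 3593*19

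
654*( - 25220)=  - 16493880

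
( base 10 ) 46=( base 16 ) 2e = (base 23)20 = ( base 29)1H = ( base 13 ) 37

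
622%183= 73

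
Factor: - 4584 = -2^3*3^1*191^1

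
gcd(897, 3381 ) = 69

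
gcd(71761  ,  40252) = 1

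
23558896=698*33752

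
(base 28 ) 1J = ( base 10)47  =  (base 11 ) 43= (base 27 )1k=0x2F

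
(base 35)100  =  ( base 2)10011001001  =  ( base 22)2bf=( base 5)14400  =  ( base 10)1225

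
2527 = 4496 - 1969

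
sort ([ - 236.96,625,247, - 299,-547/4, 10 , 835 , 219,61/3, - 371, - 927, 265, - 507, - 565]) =[ - 927,  -  565, - 507, - 371, - 299, - 236.96 , - 547/4 , 10,61/3,219,247, 265, 625,835] 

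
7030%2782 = 1466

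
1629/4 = 1629/4 = 407.25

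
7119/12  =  593 + 1/4 =593.25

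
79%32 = 15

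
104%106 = 104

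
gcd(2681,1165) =1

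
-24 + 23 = -1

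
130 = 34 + 96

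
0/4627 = 0 = 0.00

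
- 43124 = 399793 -442917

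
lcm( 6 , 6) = 6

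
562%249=64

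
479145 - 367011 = 112134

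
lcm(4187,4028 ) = 318212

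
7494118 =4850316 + 2643802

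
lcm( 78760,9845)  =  78760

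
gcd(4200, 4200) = 4200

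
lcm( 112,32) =224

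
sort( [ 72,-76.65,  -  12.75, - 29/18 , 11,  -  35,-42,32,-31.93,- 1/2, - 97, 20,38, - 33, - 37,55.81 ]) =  [-97, - 76.65 , - 42, - 37,-35, - 33,- 31.93,-12.75 , - 29/18, - 1/2, 11 , 20, 32,38,55.81,72]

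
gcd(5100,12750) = 2550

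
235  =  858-623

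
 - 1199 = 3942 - 5141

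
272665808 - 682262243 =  - 409596435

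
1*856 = 856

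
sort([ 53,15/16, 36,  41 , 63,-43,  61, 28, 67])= [ - 43, 15/16, 28,36, 41,53, 61, 63,67 ]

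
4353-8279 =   -  3926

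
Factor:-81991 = - 7^1*13^1*17^1*53^1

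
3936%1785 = 366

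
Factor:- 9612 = - 2^2*3^3*89^1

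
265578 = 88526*3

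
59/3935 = 59/3935 = 0.01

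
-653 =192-845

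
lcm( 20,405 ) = 1620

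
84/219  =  28/73 =0.38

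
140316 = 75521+64795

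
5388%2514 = 360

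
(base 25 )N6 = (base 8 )1105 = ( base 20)191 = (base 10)581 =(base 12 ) 405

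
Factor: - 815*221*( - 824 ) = 148414760 = 2^3 * 5^1 * 13^1*17^1 * 103^1*163^1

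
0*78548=0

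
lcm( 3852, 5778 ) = 11556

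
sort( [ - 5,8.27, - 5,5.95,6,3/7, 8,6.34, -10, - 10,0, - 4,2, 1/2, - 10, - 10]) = [ - 10, - 10,  -  10,-10, - 5 , - 5, - 4 , 0,  3/7, 1/2,2,  5.95,6,6.34,8 , 8.27]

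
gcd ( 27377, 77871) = 1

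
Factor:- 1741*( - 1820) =2^2*5^1  *  7^1*13^1*1741^1 =3168620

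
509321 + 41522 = 550843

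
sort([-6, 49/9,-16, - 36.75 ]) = [ - 36.75,-16, - 6,49/9 ]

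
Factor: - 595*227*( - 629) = 5^1 * 7^1*17^2*37^1*227^1 = 84955885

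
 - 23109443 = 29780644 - 52890087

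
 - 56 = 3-59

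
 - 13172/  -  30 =6586/15 = 439.07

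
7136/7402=3568/3701 = 0.96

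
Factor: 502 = 2^1 * 251^1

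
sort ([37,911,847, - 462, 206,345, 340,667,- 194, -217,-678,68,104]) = [ - 678 , - 462,-217, - 194,37, 68, 104,206, 340,  345, 667,847, 911]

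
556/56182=278/28091 = 0.01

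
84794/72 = 1177 +25/36= 1177.69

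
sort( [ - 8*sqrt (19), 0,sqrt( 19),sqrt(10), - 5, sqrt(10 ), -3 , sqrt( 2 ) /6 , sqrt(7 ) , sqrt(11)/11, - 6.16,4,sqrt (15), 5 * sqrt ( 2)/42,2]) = [ - 8*sqrt(19 ) , - 6.16,- 5 ,-3, 0, 5*sqrt(2)/42, sqrt (2 )/6, sqrt( 11) /11 , 2,  sqrt(7), sqrt(10), sqrt (10 ),sqrt( 15 ),  4 , sqrt(19) ] 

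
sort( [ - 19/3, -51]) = [- 51, - 19/3]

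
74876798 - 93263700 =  - 18386902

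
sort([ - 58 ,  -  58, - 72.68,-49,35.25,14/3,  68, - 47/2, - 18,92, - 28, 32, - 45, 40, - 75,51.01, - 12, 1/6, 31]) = [ - 75 ,  -  72.68,-58, - 58,  -  49, - 45, - 28, - 47/2, - 18,-12, 1/6,  14/3, 31, 32, 35.25,  40,51.01 , 68,92]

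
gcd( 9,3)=3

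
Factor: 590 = 2^1 * 5^1* 59^1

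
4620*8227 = 38008740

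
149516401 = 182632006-33115605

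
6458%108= 86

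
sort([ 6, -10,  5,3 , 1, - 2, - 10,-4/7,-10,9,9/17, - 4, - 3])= [ - 10, - 10,-10, - 4, - 3, - 2,  -  4/7,9/17,1,3,5 , 6,9 ] 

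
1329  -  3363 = -2034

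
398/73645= 398/73645 = 0.01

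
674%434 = 240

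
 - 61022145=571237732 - 632259877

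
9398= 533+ 8865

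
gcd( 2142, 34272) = 2142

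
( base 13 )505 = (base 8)1522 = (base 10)850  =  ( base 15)3ba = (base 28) 12A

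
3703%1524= 655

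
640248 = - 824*(-777)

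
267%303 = 267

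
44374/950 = 46 + 337/475 = 46.71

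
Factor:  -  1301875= - 5^4 * 2083^1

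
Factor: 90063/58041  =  6449^( - 1 )*10007^1 = 10007/6449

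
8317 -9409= - 1092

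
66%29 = 8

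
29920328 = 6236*4798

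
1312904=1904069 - 591165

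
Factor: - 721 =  - 7^1*103^1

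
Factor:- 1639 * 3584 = - 5874176 = - 2^9*7^1*11^1*149^1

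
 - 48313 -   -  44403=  - 3910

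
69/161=3/7  =  0.43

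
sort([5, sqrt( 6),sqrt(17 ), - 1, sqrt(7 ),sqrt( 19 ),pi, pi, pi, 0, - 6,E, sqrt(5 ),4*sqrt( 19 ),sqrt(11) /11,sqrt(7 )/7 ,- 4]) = [ - 6, - 4,-1,0 , sqrt( 11 ) /11, sqrt(7 ) /7, sqrt( 5), sqrt( 6),sqrt( 7 ), E, pi,pi, pi , sqrt(17),sqrt(19),5, 4*sqrt(19)] 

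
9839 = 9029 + 810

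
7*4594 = 32158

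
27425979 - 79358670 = -51932691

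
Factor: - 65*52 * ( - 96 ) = 324480 = 2^7* 3^1 * 5^1*13^2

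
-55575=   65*( - 855)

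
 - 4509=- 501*9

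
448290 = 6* 74715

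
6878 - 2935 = 3943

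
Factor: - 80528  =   - 2^4*7^1 * 719^1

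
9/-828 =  - 1/92 = -0.01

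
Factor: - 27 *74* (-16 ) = 2^5*3^3* 37^1 = 31968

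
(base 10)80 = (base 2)1010000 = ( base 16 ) 50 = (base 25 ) 35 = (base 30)2K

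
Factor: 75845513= 23^1 * 1801^1*1831^1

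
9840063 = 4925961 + 4914102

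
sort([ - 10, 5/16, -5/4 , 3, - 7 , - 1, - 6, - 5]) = [ - 10, - 7, - 6, - 5,- 5/4, - 1,5/16, 3 ] 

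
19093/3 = 6364  +  1/3 = 6364.33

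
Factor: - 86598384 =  - 2^4* 3^1*1804133^1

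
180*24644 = 4435920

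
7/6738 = 7/6738 = 0.00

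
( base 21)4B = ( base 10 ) 95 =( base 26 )3h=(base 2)1011111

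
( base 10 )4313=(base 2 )1000011011001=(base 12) 25B5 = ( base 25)6MD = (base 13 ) 1C6A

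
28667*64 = 1834688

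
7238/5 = 7238/5 = 1447.60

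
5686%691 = 158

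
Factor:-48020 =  - 2^2*5^1 *7^4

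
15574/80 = 194+27/40 =194.68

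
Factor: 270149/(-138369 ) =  - 3^( - 1 )*7^(  -  1 )*41^1 = - 41/21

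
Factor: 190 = 2^1 * 5^1*19^1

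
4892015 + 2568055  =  7460070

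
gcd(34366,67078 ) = 2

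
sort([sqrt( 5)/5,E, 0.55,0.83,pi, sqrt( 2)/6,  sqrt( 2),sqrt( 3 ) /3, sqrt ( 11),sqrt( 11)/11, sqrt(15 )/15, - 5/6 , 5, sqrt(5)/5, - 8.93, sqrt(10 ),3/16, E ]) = [ - 8.93 ,- 5/6, 3/16, sqrt (2 )/6, sqrt (15)/15, sqrt(11)/11, sqrt(  5 ) /5, sqrt ( 5 ) /5, 0.55,sqrt ( 3)/3, 0.83,sqrt(2),E, E, pi, sqrt(10 ) , sqrt ( 11), 5]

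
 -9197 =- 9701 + 504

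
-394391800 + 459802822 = 65411022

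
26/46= 13/23 = 0.57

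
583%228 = 127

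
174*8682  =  1510668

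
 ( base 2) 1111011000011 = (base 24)dg3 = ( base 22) G5L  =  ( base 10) 7875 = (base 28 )A17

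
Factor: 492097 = 163^1*3019^1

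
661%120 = 61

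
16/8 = 2 = 2.00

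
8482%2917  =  2648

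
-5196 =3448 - 8644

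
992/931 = 1 + 61/931 =1.07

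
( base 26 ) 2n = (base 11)69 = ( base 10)75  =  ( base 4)1023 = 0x4B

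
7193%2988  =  1217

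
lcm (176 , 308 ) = 1232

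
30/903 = 10/301 = 0.03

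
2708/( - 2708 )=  - 1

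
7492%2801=1890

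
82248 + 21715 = 103963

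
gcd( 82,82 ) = 82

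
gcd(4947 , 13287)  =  3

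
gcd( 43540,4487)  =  7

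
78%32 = 14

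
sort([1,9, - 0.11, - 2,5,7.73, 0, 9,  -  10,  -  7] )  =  [  -  10, - 7, - 2, - 0.11, 0,1,5,7.73, 9,9 ]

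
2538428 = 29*87532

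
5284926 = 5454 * 969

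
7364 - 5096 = 2268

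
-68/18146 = - 34/9073 =-0.00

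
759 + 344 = 1103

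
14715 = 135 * 109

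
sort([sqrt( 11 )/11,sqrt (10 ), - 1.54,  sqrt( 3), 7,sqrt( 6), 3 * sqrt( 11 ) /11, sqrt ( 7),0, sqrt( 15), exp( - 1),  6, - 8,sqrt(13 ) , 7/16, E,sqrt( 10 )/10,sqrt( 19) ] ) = [ - 8,-1.54,0,sqrt( 11 ) /11,sqrt ( 10 )/10,exp( - 1),7/16,  3*sqrt( 11 )/11, sqrt( 3 ), sqrt( 6), sqrt (7 ), E,sqrt(10), sqrt( 13 ),sqrt(15 ), sqrt( 19 ), 6,7] 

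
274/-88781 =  - 274/88781=- 0.00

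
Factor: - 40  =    -  2^3*5^1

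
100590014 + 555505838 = 656095852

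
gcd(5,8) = 1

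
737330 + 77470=814800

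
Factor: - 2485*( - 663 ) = 3^1*5^1*7^1*13^1*17^1*71^1 = 1647555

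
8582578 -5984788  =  2597790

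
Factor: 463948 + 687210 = 1151158 = 2^1*575579^1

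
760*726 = 551760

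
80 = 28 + 52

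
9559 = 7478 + 2081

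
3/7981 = 3/7981 = 0.00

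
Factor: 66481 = 19^1*3499^1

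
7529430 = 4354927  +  3174503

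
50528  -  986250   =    -  935722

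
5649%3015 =2634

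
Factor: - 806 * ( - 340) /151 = 2^3*5^1*13^1 * 17^1 * 31^1*151^( - 1 ) = 274040/151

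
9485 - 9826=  - 341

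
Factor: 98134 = 2^1*139^1*353^1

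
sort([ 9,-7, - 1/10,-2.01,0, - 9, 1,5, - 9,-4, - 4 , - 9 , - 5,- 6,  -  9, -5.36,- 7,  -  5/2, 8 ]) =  [ - 9, - 9,  -  9 , - 9, - 7, - 7, - 6,- 5.36, - 5,-4, - 4,  -  5/2, - 2.01,-1/10,0,  1,5,  8,9 ] 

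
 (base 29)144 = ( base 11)7a4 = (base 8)1701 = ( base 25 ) 1DB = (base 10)961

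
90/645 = 6/43= 0.14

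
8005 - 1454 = 6551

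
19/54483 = 19/54483 = 0.00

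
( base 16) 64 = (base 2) 1100100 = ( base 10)100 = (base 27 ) 3J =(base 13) 79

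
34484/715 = 34484/715 = 48.23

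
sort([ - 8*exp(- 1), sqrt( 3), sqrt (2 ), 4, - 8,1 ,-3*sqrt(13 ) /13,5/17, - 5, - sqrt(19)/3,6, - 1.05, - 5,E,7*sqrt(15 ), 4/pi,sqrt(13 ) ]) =[ -8, - 5,-5, - 8*exp (- 1 ) , - sqrt(19 )/3, - 1.05, - 3*sqrt(13) /13 , 5/17, 1, 4/pi, sqrt( 2),  sqrt( 3 ) , E, sqrt( 13 ),4, 6,7 * sqrt( 15 )] 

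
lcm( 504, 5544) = 5544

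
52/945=52/945 = 0.06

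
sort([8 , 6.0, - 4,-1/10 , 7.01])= [ - 4, - 1/10, 6.0, 7.01, 8 ] 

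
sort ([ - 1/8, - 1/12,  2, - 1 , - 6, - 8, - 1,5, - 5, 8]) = [ - 8,  -  6, - 5,-1, - 1, - 1/8 , - 1/12 , 2,  5,8 ] 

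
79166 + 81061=160227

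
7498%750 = 748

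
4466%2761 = 1705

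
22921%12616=10305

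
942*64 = 60288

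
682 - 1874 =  - 1192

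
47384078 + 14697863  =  62081941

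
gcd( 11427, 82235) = 1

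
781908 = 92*8499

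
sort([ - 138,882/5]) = [ - 138,882/5] 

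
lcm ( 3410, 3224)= 177320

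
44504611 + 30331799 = 74836410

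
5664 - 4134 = 1530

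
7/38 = 7/38 = 0.18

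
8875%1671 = 520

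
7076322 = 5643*1254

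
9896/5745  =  1 + 4151/5745 = 1.72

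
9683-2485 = 7198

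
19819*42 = 832398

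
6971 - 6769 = 202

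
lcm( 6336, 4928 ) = 44352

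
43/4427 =43/4427 =0.01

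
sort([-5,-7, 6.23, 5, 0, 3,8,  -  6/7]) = [-7, - 5, - 6/7, 0, 3 , 5, 6.23, 8 ] 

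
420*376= 157920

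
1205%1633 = 1205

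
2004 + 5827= 7831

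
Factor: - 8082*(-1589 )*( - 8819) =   -  113256226062  =  - 2^1*3^2 *7^1*227^1*449^1* 8819^1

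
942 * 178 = 167676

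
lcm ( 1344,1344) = 1344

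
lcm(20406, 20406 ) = 20406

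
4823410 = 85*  56746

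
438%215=8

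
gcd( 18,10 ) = 2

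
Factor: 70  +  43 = 113^1 = 113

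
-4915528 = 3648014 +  - 8563542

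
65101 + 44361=109462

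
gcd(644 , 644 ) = 644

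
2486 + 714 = 3200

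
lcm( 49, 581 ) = 4067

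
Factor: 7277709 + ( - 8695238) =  - 881^1*1609^1 = - 1417529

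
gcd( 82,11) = 1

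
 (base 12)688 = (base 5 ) 12333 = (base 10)968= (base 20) 288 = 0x3C8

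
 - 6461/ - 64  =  100 + 61/64 = 100.95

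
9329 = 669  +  8660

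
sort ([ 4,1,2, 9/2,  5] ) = [ 1, 2, 4, 9/2, 5 ] 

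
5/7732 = 5/7732 = 0.00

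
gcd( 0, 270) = 270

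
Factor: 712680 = 2^3*3^1*5^1*5939^1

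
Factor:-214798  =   - 2^1* 211^1*509^1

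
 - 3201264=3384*(- 946 )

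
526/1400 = 263/700 = 0.38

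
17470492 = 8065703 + 9404789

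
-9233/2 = -9233/2 = -4616.50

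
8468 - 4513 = 3955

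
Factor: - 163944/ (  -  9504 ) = 2^(  -  2 ) * 3^1 * 23^1 = 69/4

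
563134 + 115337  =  678471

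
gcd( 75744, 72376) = 8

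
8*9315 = 74520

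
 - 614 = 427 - 1041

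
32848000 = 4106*8000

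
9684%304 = 260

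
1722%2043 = 1722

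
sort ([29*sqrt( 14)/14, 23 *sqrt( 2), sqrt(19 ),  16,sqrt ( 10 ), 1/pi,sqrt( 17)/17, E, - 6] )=[-6, sqrt( 17)/17, 1/pi, E, sqrt( 10), sqrt(19 ), 29 * sqrt( 14 ) /14, 16, 23*sqrt( 2)]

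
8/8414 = 4/4207 = 0.00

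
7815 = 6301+1514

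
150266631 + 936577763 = 1086844394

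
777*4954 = 3849258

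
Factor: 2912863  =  43^1 * 67741^1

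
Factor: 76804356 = 2^2*3^1*6400363^1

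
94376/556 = 169 + 103/139 = 169.74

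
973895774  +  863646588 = 1837542362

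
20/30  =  2/3= 0.67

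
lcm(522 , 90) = 2610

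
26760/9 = 8920/3 = 2973.33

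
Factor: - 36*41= -1476 = - 2^2 * 3^2*41^1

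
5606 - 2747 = 2859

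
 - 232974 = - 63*3698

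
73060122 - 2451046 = 70609076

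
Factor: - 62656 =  - 2^6* 11^1*89^1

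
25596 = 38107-12511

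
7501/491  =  15 + 136/491 = 15.28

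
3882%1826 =230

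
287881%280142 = 7739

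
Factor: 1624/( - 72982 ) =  - 2^2*13^( - 1 )*29^1*401^( - 1 ) = - 116/5213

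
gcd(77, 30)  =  1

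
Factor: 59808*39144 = 2^8*3^2*7^2*89^1 * 233^1 = 2341124352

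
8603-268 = 8335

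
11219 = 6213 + 5006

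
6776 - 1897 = 4879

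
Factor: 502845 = 3^1*5^1*7^1*4789^1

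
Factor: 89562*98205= 2^1*3^2*5^1*11^1 *23^1*59^1*6547^1 = 8795436210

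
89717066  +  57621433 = 147338499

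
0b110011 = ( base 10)51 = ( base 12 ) 43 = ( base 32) 1j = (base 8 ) 63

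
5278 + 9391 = 14669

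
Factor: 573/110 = 2^( - 1) * 3^1 * 5^(- 1 ) * 11^( - 1)*191^1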